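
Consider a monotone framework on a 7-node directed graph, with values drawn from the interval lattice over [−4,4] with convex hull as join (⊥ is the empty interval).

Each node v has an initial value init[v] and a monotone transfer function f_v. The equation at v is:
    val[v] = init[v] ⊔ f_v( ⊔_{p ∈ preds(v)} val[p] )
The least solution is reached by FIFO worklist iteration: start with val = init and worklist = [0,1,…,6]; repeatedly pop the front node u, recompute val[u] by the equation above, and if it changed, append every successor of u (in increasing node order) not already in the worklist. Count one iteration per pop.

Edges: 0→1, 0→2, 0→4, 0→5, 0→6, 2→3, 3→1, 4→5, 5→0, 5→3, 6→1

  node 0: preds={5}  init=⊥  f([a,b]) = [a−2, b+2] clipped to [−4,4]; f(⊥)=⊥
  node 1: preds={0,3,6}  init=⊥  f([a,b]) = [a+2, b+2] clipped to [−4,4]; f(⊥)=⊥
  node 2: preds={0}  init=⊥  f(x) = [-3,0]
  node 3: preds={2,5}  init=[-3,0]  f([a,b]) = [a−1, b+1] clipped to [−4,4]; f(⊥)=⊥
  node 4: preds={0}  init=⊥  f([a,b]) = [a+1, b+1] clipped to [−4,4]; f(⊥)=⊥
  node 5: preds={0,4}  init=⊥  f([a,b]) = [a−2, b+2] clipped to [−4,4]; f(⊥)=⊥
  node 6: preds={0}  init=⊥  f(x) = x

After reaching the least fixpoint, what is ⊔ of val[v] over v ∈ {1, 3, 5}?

Worklist (8 pops):
  #1 pop 0: in=⊥ → ⊥ (no change)
  #2 pop 1: in=[-3,0] → [-1,2] (was ⊥); enqueue []
  #3 pop 2: in=⊥ → [-3,0] (was ⊥); enqueue []
  #4 pop 3: in=[-3,0] → [-4,1] (was [-3,0]); enqueue [1]
  #5 pop 4: in=⊥ → ⊥ (no change)
  #6 pop 5: in=⊥ → ⊥ (no change)
  #7 pop 6: in=⊥ → ⊥ (no change)
  #8 pop 1: in=[-4,1] → [-2,3] (was [-1,2]); enqueue []

Fixpoint:
  val[0] = ⊥
  val[1] = [-2,3]
  val[2] = [-3,0]
  val[3] = [-4,1]
  val[4] = ⊥
  val[5] = ⊥
  val[6] = ⊥

[-4,3]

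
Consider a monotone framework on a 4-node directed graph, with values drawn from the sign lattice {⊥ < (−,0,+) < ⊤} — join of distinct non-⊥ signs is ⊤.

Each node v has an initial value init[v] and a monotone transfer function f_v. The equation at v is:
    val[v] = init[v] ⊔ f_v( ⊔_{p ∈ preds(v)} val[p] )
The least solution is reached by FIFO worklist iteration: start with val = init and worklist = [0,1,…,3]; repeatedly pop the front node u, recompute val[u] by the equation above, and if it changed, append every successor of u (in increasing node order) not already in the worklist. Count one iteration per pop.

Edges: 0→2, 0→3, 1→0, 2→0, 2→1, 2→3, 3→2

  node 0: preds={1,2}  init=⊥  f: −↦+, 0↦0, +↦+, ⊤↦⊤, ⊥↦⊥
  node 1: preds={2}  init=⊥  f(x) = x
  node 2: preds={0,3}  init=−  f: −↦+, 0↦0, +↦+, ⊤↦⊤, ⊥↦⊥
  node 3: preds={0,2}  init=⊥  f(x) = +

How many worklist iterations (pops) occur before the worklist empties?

Worklist (9 pops):
  #1 pop 0: in=− → + (was ⊥); enqueue []
  #2 pop 1: in=− → − (was ⊥); enqueue [0]
  #3 pop 2: in=+ → ⊤ (was −); enqueue [1]
  #4 pop 3: in=⊤ → + (was ⊥); enqueue [2]
  #5 pop 0: in=⊤ → ⊤ (was +); enqueue [3]
  #6 pop 1: in=⊤ → ⊤ (was −); enqueue [0]
  #7 pop 2: in=⊤ → ⊤ (no change)
  #8 pop 3: in=⊤ → + (no change)
  #9 pop 0: in=⊤ → ⊤ (no change)

Fixpoint:
  val[0] = ⊤
  val[1] = ⊤
  val[2] = ⊤
  val[3] = +

9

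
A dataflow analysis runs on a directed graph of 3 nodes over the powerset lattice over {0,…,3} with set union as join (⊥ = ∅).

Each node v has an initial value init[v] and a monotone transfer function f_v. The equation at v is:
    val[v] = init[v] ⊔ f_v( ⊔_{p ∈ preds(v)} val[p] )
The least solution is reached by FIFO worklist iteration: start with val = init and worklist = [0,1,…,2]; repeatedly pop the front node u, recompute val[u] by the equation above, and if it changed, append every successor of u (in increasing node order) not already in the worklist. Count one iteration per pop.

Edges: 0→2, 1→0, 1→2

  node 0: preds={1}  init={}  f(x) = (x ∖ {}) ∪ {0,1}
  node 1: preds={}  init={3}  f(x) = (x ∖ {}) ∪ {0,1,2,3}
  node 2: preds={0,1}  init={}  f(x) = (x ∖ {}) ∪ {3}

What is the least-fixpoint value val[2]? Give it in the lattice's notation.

Iteration log — 5 steps:
  step 1. node 0  ⊔preds={3}  new={0,1,3}  old={}  +wl: 
  step 2. node 1  ⊔preds={}  new={0,1,2,3}  old={3}  +wl: 0
  step 3. node 2  ⊔preds={0,1,2,3}  new={0,1,2,3}  old={}  +wl: 
  step 4. node 0  ⊔preds={0,1,2,3}  new={0,1,2,3}  old={0,1,3}  +wl: 2
  step 5. node 2  ⊔preds={0,1,2,3}  new={0,1,2,3}  stable

Least fixpoint reached:
  node 0: {0,1,2,3}
  node 1: {0,1,2,3}
  node 2: {0,1,2,3}

{0,1,2,3}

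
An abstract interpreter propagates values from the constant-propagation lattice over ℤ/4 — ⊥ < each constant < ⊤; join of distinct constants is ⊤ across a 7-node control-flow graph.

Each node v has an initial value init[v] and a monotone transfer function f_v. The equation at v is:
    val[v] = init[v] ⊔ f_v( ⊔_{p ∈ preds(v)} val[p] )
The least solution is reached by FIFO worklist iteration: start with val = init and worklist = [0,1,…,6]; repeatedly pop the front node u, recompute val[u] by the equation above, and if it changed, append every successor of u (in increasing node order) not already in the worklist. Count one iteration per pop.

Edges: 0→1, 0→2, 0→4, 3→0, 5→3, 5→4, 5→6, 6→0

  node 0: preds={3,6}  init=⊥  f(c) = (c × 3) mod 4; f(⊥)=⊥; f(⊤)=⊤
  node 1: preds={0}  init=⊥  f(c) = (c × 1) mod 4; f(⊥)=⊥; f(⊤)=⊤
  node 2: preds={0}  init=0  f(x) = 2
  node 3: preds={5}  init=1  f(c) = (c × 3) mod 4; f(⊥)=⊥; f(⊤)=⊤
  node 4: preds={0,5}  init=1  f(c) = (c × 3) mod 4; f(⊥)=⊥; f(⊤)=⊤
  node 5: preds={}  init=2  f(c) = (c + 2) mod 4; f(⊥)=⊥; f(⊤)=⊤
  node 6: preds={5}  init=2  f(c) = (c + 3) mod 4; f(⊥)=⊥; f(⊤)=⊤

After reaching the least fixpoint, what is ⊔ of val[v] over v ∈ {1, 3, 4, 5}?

⊤

Iteration log — 8 steps:
  step 1. node 0  ⊔preds=⊤  new=⊤  old=⊥  +wl: 
  step 2. node 1  ⊔preds=⊤  new=⊤  old=⊥  +wl: 
  step 3. node 2  ⊔preds=⊤  new=⊤  old=0  +wl: 
  step 4. node 3  ⊔preds=2  new=⊤  old=1  +wl: 0
  step 5. node 4  ⊔preds=⊤  new=⊤  old=1  +wl: 
  step 6. node 5  ⊔preds=⊥  new=2  stable
  step 7. node 6  ⊔preds=2  new=⊤  old=2  +wl: 
  step 8. node 0  ⊔preds=⊤  new=⊤  stable

Least fixpoint reached:
  node 0: ⊤
  node 1: ⊤
  node 2: ⊤
  node 3: ⊤
  node 4: ⊤
  node 5: 2
  node 6: ⊤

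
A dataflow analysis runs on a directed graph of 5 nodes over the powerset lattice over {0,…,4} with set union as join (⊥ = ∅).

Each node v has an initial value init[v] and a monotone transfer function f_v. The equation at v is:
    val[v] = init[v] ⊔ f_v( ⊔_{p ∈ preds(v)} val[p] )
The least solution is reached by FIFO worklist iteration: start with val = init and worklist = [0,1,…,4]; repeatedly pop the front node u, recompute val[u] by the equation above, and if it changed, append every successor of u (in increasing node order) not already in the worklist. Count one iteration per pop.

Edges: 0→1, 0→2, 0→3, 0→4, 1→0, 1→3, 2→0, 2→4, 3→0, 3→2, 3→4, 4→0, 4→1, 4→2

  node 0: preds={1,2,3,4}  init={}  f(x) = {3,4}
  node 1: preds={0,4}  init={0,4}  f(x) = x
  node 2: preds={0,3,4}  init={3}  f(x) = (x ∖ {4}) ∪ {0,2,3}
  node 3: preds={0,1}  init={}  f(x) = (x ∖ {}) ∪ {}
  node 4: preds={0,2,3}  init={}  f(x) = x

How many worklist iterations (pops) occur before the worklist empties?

13

Trace (13 dequeues):
  [1] u=0 | in {0,3,4} | out {3,4} | prev {} | push {}
  [2] u=1 | in {3,4} | out {0,3,4} | prev {0,4} | push {0}
  [3] u=2 | in {3,4} | out {0,2,3} | prev {3} | push {}
  [4] u=3 | in {0,3,4} | out {0,3,4} | prev {} | push {2}
  [5] u=4 | in {0,2,3,4} | out {0,2,3,4} | prev {} | push {1}
  [6] u=0 | in {0,2,3,4} | out {3,4} | ==
  [7] u=2 | in {0,2,3,4} | out {0,2,3} | ==
  [8] u=1 | in {0,2,3,4} | out {0,2,3,4} | prev {0,3,4} | push {0,3}
  [9] u=0 | in {0,2,3,4} | out {3,4} | ==
  [10] u=3 | in {0,2,3,4} | out {0,2,3,4} | prev {0,3,4} | push {0,2,4}
  [11] u=0 | in {0,2,3,4} | out {3,4} | ==
  [12] u=2 | in {0,2,3,4} | out {0,2,3} | ==
  [13] u=4 | in {0,2,3,4} | out {0,2,3,4} | ==

Converged values:
  [0] {3,4}
  [1] {0,2,3,4}
  [2] {0,2,3}
  [3] {0,2,3,4}
  [4] {0,2,3,4}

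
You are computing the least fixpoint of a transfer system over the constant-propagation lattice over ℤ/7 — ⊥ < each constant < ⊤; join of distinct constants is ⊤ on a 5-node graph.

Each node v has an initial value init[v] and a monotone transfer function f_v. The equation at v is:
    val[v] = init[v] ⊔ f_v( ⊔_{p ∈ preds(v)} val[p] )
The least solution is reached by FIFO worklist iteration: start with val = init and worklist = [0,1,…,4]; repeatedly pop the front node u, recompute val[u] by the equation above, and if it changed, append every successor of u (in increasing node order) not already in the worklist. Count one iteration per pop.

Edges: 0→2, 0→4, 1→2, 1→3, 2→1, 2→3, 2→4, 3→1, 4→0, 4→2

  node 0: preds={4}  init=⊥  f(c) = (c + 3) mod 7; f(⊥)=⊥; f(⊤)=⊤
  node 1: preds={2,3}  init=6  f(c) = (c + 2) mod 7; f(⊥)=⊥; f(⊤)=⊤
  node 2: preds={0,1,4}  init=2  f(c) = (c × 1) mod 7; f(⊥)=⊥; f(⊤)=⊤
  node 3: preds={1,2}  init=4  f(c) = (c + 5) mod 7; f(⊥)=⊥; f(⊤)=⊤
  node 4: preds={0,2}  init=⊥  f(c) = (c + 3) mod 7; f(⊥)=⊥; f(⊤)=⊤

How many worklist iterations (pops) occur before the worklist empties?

Iteration log — 9 steps:
  step 1. node 0  ⊔preds=⊥  new=⊥  stable
  step 2. node 1  ⊔preds=⊤  new=⊤  old=6  +wl: 
  step 3. node 2  ⊔preds=⊤  new=⊤  old=2  +wl: 1
  step 4. node 3  ⊔preds=⊤  new=⊤  old=4  +wl: 
  step 5. node 4  ⊔preds=⊤  new=⊤  old=⊥  +wl: 0,2
  step 6. node 1  ⊔preds=⊤  new=⊤  stable
  step 7. node 0  ⊔preds=⊤  new=⊤  old=⊥  +wl: 4
  step 8. node 2  ⊔preds=⊤  new=⊤  stable
  step 9. node 4  ⊔preds=⊤  new=⊤  stable

Least fixpoint reached:
  node 0: ⊤
  node 1: ⊤
  node 2: ⊤
  node 3: ⊤
  node 4: ⊤

9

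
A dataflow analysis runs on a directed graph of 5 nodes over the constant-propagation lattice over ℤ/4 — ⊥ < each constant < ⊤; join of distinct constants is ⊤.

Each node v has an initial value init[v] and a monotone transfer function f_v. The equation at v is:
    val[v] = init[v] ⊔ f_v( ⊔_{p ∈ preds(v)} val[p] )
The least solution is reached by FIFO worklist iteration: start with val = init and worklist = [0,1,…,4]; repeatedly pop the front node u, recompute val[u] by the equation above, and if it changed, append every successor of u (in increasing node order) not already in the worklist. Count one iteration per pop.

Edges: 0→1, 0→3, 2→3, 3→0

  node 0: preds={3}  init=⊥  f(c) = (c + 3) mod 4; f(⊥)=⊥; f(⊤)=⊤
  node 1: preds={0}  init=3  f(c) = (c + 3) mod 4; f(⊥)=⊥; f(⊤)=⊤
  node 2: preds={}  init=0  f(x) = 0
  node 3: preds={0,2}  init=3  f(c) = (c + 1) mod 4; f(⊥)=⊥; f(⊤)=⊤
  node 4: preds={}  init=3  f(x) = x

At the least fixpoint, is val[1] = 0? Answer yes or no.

Worklist (8 pops):
  #1 pop 0: in=3 → 2 (was ⊥); enqueue []
  #2 pop 1: in=2 → ⊤ (was 3); enqueue []
  #3 pop 2: in=⊥ → 0 (no change)
  #4 pop 3: in=⊤ → ⊤ (was 3); enqueue [0]
  #5 pop 4: in=⊥ → 3 (no change)
  #6 pop 0: in=⊤ → ⊤ (was 2); enqueue [1,3]
  #7 pop 1: in=⊤ → ⊤ (no change)
  #8 pop 3: in=⊤ → ⊤ (no change)

Fixpoint:
  val[0] = ⊤
  val[1] = ⊤
  val[2] = 0
  val[3] = ⊤
  val[4] = 3

no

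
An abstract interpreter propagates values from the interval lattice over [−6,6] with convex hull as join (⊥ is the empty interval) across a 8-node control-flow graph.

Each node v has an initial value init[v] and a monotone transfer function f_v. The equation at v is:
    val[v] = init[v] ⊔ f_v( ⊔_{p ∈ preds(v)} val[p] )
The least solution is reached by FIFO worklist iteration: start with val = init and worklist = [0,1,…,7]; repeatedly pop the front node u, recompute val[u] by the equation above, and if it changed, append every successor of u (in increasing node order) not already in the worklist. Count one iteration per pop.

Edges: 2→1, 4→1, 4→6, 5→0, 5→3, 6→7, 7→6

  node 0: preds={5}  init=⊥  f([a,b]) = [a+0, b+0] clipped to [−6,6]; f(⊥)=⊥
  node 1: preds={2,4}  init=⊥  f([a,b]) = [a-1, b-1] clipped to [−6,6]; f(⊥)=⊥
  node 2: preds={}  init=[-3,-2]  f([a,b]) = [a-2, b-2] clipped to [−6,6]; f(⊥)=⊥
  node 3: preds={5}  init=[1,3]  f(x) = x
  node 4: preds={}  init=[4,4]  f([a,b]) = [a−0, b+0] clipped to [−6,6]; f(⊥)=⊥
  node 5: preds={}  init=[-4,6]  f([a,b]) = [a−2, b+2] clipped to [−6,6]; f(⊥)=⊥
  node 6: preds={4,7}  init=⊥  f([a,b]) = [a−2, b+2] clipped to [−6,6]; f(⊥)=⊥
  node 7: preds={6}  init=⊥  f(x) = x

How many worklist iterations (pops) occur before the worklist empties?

17

Worklist (17 pops):
  #1 pop 0: in=[-4,6] → [-4,6] (was ⊥); enqueue []
  #2 pop 1: in=[-3,4] → [-4,3] (was ⊥); enqueue []
  #3 pop 2: in=⊥ → [-3,-2] (no change)
  #4 pop 3: in=[-4,6] → [-4,6] (was [1,3]); enqueue []
  #5 pop 4: in=⊥ → [4,4] (no change)
  #6 pop 5: in=⊥ → [-4,6] (no change)
  #7 pop 6: in=[4,4] → [2,6] (was ⊥); enqueue []
  #8 pop 7: in=[2,6] → [2,6] (was ⊥); enqueue [6]
  #9 pop 6: in=[2,6] → [0,6] (was [2,6]); enqueue [7]
  #10 pop 7: in=[0,6] → [0,6] (was [2,6]); enqueue [6]
  #11 pop 6: in=[0,6] → [-2,6] (was [0,6]); enqueue [7]
  #12 pop 7: in=[-2,6] → [-2,6] (was [0,6]); enqueue [6]
  #13 pop 6: in=[-2,6] → [-4,6] (was [-2,6]); enqueue [7]
  #14 pop 7: in=[-4,6] → [-4,6] (was [-2,6]); enqueue [6]
  #15 pop 6: in=[-4,6] → [-6,6] (was [-4,6]); enqueue [7]
  #16 pop 7: in=[-6,6] → [-6,6] (was [-4,6]); enqueue [6]
  #17 pop 6: in=[-6,6] → [-6,6] (no change)

Fixpoint:
  val[0] = [-4,6]
  val[1] = [-4,3]
  val[2] = [-3,-2]
  val[3] = [-4,6]
  val[4] = [4,4]
  val[5] = [-4,6]
  val[6] = [-6,6]
  val[7] = [-6,6]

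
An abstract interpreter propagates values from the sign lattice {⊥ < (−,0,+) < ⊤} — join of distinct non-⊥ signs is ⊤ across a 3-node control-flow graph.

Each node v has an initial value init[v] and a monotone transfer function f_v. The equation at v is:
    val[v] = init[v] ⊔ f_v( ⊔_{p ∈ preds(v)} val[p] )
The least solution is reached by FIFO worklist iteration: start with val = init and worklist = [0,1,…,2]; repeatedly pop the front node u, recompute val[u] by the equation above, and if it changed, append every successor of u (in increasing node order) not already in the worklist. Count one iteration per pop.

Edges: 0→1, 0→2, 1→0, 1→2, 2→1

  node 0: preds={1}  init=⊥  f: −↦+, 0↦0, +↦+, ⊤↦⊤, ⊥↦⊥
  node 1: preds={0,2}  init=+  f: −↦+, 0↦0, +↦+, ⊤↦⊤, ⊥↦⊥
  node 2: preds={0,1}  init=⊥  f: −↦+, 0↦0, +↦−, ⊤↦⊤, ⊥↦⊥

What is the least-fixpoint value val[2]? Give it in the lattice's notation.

⊤

Worklist (7 pops):
  #1 pop 0: in=+ → + (was ⊥); enqueue []
  #2 pop 1: in=+ → + (no change)
  #3 pop 2: in=+ → − (was ⊥); enqueue [1]
  #4 pop 1: in=⊤ → ⊤ (was +); enqueue [0,2]
  #5 pop 0: in=⊤ → ⊤ (was +); enqueue [1]
  #6 pop 2: in=⊤ → ⊤ (was −); enqueue []
  #7 pop 1: in=⊤ → ⊤ (no change)

Fixpoint:
  val[0] = ⊤
  val[1] = ⊤
  val[2] = ⊤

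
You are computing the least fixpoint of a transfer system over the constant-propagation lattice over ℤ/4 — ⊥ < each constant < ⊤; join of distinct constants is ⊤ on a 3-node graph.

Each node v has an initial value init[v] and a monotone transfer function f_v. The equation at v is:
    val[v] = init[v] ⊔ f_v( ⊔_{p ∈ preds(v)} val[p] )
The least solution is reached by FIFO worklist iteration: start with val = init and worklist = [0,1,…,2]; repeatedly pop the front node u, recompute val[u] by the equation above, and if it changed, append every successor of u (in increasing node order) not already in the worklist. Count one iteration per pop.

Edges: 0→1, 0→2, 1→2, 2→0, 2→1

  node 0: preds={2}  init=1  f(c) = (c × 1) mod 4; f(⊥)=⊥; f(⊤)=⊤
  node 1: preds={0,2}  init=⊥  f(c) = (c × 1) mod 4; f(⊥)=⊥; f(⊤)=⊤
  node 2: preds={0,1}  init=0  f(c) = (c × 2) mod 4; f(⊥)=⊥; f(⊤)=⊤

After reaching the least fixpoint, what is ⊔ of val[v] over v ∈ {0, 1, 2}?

Worklist (5 pops):
  #1 pop 0: in=0 → ⊤ (was 1); enqueue []
  #2 pop 1: in=⊤ → ⊤ (was ⊥); enqueue []
  #3 pop 2: in=⊤ → ⊤ (was 0); enqueue [0,1]
  #4 pop 0: in=⊤ → ⊤ (no change)
  #5 pop 1: in=⊤ → ⊤ (no change)

Fixpoint:
  val[0] = ⊤
  val[1] = ⊤
  val[2] = ⊤

⊤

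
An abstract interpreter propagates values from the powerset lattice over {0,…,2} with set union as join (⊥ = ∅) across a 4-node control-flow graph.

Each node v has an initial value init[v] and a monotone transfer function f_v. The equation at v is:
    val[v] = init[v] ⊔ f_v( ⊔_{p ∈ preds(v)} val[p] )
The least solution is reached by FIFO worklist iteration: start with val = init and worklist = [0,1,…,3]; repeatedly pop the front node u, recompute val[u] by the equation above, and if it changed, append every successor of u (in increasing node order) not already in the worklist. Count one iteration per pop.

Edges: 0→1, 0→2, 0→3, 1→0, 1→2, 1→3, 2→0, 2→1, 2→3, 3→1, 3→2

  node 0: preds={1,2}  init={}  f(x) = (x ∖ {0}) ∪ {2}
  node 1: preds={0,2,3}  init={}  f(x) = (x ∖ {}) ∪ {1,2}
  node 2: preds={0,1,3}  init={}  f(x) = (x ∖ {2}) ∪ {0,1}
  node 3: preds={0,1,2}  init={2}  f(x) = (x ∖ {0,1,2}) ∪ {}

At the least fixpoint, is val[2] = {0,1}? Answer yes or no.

Trace (9 dequeues):
  [1] u=0 | in {} | out {2} | prev {} | push {}
  [2] u=1 | in {2} | out {1,2} | prev {} | push {0}
  [3] u=2 | in {1,2} | out {0,1} | prev {} | push {1}
  [4] u=3 | in {0,1,2} | out {2} | ==
  [5] u=0 | in {0,1,2} | out {1,2} | prev {2} | push {2,3}
  [6] u=1 | in {0,1,2} | out {0,1,2} | prev {1,2} | push {0}
  [7] u=2 | in {0,1,2} | out {0,1} | ==
  [8] u=3 | in {0,1,2} | out {2} | ==
  [9] u=0 | in {0,1,2} | out {1,2} | ==

Converged values:
  [0] {1,2}
  [1] {0,1,2}
  [2] {0,1}
  [3] {2}

yes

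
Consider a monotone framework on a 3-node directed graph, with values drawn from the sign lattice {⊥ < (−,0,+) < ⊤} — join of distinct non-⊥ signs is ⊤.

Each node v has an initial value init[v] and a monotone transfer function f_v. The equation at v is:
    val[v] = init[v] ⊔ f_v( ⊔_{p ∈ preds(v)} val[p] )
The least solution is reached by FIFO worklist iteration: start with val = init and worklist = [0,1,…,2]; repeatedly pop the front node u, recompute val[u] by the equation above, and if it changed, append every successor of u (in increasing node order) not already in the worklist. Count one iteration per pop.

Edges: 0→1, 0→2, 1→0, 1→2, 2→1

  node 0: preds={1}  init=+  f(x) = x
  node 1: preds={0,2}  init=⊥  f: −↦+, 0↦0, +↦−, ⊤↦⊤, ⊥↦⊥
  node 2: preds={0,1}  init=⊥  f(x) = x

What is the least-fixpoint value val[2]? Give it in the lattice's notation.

Worklist (7 pops):
  #1 pop 0: in=⊥ → + (no change)
  #2 pop 1: in=+ → − (was ⊥); enqueue [0]
  #3 pop 2: in=⊤ → ⊤ (was ⊥); enqueue [1]
  #4 pop 0: in=− → ⊤ (was +); enqueue [2]
  #5 pop 1: in=⊤ → ⊤ (was −); enqueue [0]
  #6 pop 2: in=⊤ → ⊤ (no change)
  #7 pop 0: in=⊤ → ⊤ (no change)

Fixpoint:
  val[0] = ⊤
  val[1] = ⊤
  val[2] = ⊤

⊤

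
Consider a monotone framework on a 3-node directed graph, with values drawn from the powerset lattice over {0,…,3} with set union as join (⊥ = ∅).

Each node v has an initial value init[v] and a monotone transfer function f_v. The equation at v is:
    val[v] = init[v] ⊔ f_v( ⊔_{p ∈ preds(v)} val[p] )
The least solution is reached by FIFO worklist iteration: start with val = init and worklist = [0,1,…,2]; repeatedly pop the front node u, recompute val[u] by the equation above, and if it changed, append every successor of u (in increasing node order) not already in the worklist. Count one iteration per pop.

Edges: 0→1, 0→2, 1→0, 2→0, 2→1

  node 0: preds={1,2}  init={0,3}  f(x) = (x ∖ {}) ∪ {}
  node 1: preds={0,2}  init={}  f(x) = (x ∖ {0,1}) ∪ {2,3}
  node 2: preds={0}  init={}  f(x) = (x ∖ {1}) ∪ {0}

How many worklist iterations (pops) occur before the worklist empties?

Trace (8 dequeues):
  [1] u=0 | in {} | out {0,3} | ==
  [2] u=1 | in {0,3} | out {2,3} | prev {} | push {0}
  [3] u=2 | in {0,3} | out {0,3} | prev {} | push {1}
  [4] u=0 | in {0,2,3} | out {0,2,3} | prev {0,3} | push {2}
  [5] u=1 | in {0,2,3} | out {2,3} | ==
  [6] u=2 | in {0,2,3} | out {0,2,3} | prev {0,3} | push {0,1}
  [7] u=0 | in {0,2,3} | out {0,2,3} | ==
  [8] u=1 | in {0,2,3} | out {2,3} | ==

Converged values:
  [0] {0,2,3}
  [1] {2,3}
  [2] {0,2,3}

8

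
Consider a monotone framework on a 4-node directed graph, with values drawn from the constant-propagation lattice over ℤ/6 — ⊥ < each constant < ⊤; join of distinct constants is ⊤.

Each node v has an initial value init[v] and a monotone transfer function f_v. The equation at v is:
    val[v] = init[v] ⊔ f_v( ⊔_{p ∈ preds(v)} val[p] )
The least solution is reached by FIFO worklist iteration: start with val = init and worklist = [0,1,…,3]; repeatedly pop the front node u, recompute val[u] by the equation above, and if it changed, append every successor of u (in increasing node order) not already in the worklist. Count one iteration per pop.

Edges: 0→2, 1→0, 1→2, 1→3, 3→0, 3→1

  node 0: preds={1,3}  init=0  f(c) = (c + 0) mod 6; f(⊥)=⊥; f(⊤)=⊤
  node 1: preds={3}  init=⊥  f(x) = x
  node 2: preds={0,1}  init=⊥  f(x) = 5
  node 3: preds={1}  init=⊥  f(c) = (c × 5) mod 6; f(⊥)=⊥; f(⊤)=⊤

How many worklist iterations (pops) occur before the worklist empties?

4

Iteration log — 4 steps:
  step 1. node 0  ⊔preds=⊥  new=0  stable
  step 2. node 1  ⊔preds=⊥  new=⊥  stable
  step 3. node 2  ⊔preds=0  new=5  old=⊥  +wl: 
  step 4. node 3  ⊔preds=⊥  new=⊥  stable

Least fixpoint reached:
  node 0: 0
  node 1: ⊥
  node 2: 5
  node 3: ⊥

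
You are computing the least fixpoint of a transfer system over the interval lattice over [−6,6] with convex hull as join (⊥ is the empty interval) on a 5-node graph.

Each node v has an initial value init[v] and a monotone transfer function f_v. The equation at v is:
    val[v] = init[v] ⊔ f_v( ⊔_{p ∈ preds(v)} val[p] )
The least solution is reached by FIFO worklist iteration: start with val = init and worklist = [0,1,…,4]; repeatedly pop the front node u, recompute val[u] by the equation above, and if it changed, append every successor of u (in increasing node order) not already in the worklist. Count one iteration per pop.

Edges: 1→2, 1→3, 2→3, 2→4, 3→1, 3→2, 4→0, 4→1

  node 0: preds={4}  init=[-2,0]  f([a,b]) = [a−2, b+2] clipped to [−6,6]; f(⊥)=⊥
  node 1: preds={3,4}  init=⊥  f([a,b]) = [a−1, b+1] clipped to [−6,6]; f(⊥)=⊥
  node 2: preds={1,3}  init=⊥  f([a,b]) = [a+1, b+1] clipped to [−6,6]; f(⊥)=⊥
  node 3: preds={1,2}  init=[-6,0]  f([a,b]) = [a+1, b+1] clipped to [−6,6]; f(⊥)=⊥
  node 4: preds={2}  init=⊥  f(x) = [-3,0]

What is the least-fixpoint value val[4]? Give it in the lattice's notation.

[-3,0]

Worklist (14 pops):
  #1 pop 0: in=⊥ → [-2,0] (no change)
  #2 pop 1: in=[-6,0] → [-6,1] (was ⊥); enqueue []
  #3 pop 2: in=[-6,1] → [-5,2] (was ⊥); enqueue []
  #4 pop 3: in=[-6,2] → [-6,3] (was [-6,0]); enqueue [1,2]
  #5 pop 4: in=[-5,2] → [-3,0] (was ⊥); enqueue [0]
  #6 pop 1: in=[-6,3] → [-6,4] (was [-6,1]); enqueue [3]
  #7 pop 2: in=[-6,4] → [-5,5] (was [-5,2]); enqueue [4]
  #8 pop 0: in=[-3,0] → [-5,2] (was [-2,0]); enqueue []
  #9 pop 3: in=[-6,5] → [-6,6] (was [-6,3]); enqueue [1,2]
  #10 pop 4: in=[-5,5] → [-3,0] (no change)
  #11 pop 1: in=[-6,6] → [-6,6] (was [-6,4]); enqueue [3]
  #12 pop 2: in=[-6,6] → [-5,6] (was [-5,5]); enqueue [4]
  #13 pop 3: in=[-6,6] → [-6,6] (no change)
  #14 pop 4: in=[-5,6] → [-3,0] (no change)

Fixpoint:
  val[0] = [-5,2]
  val[1] = [-6,6]
  val[2] = [-5,6]
  val[3] = [-6,6]
  val[4] = [-3,0]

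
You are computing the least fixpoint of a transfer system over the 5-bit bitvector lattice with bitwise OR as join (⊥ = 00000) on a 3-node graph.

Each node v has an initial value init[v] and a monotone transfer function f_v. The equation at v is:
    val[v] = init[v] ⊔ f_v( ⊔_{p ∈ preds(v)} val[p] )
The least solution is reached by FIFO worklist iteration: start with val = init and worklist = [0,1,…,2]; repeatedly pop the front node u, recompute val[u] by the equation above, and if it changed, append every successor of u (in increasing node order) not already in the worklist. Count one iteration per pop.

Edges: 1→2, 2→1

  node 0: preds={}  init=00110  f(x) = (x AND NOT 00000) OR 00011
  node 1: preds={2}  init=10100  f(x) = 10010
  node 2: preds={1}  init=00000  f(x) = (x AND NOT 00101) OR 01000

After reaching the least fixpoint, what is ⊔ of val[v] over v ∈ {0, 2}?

Iteration log — 4 steps:
  step 1. node 0  ⊔preds=00000  new=00111  old=00110  +wl: 
  step 2. node 1  ⊔preds=00000  new=10110  old=10100  +wl: 
  step 3. node 2  ⊔preds=10110  new=11010  old=00000  +wl: 1
  step 4. node 1  ⊔preds=11010  new=10110  stable

Least fixpoint reached:
  node 0: 00111
  node 1: 10110
  node 2: 11010

11111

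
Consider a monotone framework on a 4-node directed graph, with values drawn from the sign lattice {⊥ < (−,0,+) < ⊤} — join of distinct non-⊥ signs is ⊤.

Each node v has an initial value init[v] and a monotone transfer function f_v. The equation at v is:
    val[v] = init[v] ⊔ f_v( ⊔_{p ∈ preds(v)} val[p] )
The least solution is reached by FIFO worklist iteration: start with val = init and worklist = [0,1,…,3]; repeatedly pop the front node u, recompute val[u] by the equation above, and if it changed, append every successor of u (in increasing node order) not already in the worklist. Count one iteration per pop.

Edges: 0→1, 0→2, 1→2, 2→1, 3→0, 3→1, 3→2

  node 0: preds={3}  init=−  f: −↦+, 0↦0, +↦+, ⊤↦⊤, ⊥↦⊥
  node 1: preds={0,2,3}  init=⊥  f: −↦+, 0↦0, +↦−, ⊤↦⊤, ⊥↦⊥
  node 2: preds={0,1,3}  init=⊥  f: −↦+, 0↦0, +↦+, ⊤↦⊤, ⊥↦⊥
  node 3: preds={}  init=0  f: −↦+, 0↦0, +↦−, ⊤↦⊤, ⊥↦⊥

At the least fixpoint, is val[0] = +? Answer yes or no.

no

Worklist (5 pops):
  #1 pop 0: in=0 → ⊤ (was −); enqueue []
  #2 pop 1: in=⊤ → ⊤ (was ⊥); enqueue []
  #3 pop 2: in=⊤ → ⊤ (was ⊥); enqueue [1]
  #4 pop 3: in=⊥ → 0 (no change)
  #5 pop 1: in=⊤ → ⊤ (no change)

Fixpoint:
  val[0] = ⊤
  val[1] = ⊤
  val[2] = ⊤
  val[3] = 0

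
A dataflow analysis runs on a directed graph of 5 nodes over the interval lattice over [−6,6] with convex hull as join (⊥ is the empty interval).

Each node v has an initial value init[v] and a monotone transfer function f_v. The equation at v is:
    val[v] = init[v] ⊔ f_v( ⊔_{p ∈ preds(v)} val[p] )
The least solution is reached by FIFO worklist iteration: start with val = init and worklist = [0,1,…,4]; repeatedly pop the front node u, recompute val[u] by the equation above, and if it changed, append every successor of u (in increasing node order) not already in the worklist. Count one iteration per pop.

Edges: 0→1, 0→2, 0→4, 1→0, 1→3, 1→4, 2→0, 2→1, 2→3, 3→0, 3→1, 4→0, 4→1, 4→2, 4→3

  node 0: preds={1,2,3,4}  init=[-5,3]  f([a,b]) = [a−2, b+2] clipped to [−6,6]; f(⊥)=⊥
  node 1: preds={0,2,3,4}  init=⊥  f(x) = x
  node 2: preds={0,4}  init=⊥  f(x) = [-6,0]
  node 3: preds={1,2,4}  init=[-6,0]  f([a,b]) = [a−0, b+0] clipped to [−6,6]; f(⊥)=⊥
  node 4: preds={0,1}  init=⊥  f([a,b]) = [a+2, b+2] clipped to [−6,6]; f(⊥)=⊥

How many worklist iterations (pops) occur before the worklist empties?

Trace (14 dequeues):
  [1] u=0 | in [-6,0] | out [-6,3] | prev [-5,3] | push {}
  [2] u=1 | in [-6,3] | out [-6,3] | prev ⊥ | push {0}
  [3] u=2 | in [-6,3] | out [-6,0] | prev ⊥ | push {1}
  [4] u=3 | in [-6,3] | out [-6,3] | prev [-6,0] | push {}
  [5] u=4 | in [-6,3] | out [-4,5] | prev ⊥ | push {2,3}
  [6] u=0 | in [-6,5] | out [-6,6] | prev [-6,3] | push {4}
  [7] u=1 | in [-6,6] | out [-6,6] | prev [-6,3] | push {0}
  [8] u=2 | in [-6,6] | out [-6,0] | ==
  [9] u=3 | in [-6,6] | out [-6,6] | prev [-6,3] | push {1}
  [10] u=4 | in [-6,6] | out [-4,6] | prev [-4,5] | push {2,3}
  [11] u=0 | in [-6,6] | out [-6,6] | ==
  [12] u=1 | in [-6,6] | out [-6,6] | ==
  [13] u=2 | in [-6,6] | out [-6,0] | ==
  [14] u=3 | in [-6,6] | out [-6,6] | ==

Converged values:
  [0] [-6,6]
  [1] [-6,6]
  [2] [-6,0]
  [3] [-6,6]
  [4] [-4,6]

14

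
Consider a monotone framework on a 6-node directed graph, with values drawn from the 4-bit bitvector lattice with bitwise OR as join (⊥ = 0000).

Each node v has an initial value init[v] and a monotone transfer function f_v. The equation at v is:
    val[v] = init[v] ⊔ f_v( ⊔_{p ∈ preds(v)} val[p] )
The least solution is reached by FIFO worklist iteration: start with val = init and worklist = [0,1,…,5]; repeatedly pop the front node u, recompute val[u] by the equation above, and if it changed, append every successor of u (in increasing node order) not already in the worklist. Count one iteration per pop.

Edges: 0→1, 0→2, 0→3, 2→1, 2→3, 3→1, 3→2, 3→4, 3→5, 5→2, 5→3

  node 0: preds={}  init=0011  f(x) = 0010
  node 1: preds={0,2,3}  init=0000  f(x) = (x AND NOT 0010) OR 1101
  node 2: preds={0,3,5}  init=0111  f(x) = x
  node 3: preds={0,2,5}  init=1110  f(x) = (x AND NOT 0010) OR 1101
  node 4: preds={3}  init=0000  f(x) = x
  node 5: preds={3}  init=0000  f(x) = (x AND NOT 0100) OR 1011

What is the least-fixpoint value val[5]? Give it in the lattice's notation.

1011

Iteration log — 9 steps:
  step 1. node 0  ⊔preds=0000  new=0011  stable
  step 2. node 1  ⊔preds=1111  new=1101  old=0000  +wl: 
  step 3. node 2  ⊔preds=1111  new=1111  old=0111  +wl: 1
  step 4. node 3  ⊔preds=1111  new=1111  old=1110  +wl: 2
  step 5. node 4  ⊔preds=1111  new=1111  old=0000  +wl: 
  step 6. node 5  ⊔preds=1111  new=1011  old=0000  +wl: 3
  step 7. node 1  ⊔preds=1111  new=1101  stable
  step 8. node 2  ⊔preds=1111  new=1111  stable
  step 9. node 3  ⊔preds=1111  new=1111  stable

Least fixpoint reached:
  node 0: 0011
  node 1: 1101
  node 2: 1111
  node 3: 1111
  node 4: 1111
  node 5: 1011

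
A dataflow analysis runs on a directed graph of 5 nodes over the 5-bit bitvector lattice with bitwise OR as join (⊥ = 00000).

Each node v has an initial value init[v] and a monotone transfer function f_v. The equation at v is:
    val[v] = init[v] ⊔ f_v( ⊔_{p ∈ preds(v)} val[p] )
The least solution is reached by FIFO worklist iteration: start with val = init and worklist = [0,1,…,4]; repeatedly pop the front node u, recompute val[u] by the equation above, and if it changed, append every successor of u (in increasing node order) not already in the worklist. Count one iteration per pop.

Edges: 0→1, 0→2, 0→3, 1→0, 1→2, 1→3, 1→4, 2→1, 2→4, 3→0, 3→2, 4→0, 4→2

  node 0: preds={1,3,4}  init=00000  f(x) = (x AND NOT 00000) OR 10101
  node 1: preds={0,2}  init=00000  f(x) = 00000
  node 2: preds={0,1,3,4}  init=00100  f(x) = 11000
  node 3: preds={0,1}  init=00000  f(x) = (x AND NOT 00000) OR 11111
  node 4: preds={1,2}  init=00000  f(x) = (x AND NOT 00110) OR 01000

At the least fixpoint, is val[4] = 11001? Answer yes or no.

Iteration log — 10 steps:
  step 1. node 0  ⊔preds=00000  new=10101  old=00000  +wl: 
  step 2. node 1  ⊔preds=10101  new=00000  stable
  step 3. node 2  ⊔preds=10101  new=11100  old=00100  +wl: 1
  step 4. node 3  ⊔preds=10101  new=11111  old=00000  +wl: 0,2
  step 5. node 4  ⊔preds=11100  new=11000  old=00000  +wl: 
  step 6. node 1  ⊔preds=11101  new=00000  stable
  step 7. node 0  ⊔preds=11111  new=11111  old=10101  +wl: 1,3
  step 8. node 2  ⊔preds=11111  new=11100  stable
  step 9. node 1  ⊔preds=11111  new=00000  stable
  step 10. node 3  ⊔preds=11111  new=11111  stable

Least fixpoint reached:
  node 0: 11111
  node 1: 00000
  node 2: 11100
  node 3: 11111
  node 4: 11000

no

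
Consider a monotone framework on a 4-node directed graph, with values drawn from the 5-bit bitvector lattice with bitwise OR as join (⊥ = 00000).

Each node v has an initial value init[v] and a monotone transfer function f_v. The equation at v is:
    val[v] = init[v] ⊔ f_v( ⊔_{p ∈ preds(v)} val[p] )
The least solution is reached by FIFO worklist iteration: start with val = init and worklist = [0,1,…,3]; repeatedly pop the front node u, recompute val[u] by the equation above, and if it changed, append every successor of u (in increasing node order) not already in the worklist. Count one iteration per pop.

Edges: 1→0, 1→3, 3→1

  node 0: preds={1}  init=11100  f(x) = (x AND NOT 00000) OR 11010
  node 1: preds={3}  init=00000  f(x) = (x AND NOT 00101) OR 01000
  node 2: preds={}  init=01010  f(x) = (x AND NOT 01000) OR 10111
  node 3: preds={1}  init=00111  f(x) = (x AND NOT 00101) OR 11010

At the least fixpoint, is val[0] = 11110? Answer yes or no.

yes

Worklist (8 pops):
  #1 pop 0: in=00000 → 11110 (was 11100); enqueue []
  #2 pop 1: in=00111 → 01010 (was 00000); enqueue [0]
  #3 pop 2: in=00000 → 11111 (was 01010); enqueue []
  #4 pop 3: in=01010 → 11111 (was 00111); enqueue [1]
  #5 pop 0: in=01010 → 11110 (no change)
  #6 pop 1: in=11111 → 11010 (was 01010); enqueue [0,3]
  #7 pop 0: in=11010 → 11110 (no change)
  #8 pop 3: in=11010 → 11111 (no change)

Fixpoint:
  val[0] = 11110
  val[1] = 11010
  val[2] = 11111
  val[3] = 11111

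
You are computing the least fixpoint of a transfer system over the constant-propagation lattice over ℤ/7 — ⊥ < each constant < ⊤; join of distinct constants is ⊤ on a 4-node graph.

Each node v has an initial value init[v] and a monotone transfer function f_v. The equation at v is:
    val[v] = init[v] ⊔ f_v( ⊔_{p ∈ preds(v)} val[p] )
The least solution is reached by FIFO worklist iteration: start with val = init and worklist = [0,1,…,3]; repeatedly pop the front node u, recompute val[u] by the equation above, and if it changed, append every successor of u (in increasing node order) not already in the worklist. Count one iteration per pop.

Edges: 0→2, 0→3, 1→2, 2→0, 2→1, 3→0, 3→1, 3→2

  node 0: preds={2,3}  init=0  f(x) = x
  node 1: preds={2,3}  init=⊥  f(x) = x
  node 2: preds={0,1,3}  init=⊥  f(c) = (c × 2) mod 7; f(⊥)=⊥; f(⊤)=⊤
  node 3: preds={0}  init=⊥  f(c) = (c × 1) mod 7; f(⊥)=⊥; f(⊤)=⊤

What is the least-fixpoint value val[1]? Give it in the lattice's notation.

0

Worklist (7 pops):
  #1 pop 0: in=⊥ → 0 (no change)
  #2 pop 1: in=⊥ → ⊥ (no change)
  #3 pop 2: in=0 → 0 (was ⊥); enqueue [0,1]
  #4 pop 3: in=0 → 0 (was ⊥); enqueue [2]
  #5 pop 0: in=0 → 0 (no change)
  #6 pop 1: in=0 → 0 (was ⊥); enqueue []
  #7 pop 2: in=0 → 0 (no change)

Fixpoint:
  val[0] = 0
  val[1] = 0
  val[2] = 0
  val[3] = 0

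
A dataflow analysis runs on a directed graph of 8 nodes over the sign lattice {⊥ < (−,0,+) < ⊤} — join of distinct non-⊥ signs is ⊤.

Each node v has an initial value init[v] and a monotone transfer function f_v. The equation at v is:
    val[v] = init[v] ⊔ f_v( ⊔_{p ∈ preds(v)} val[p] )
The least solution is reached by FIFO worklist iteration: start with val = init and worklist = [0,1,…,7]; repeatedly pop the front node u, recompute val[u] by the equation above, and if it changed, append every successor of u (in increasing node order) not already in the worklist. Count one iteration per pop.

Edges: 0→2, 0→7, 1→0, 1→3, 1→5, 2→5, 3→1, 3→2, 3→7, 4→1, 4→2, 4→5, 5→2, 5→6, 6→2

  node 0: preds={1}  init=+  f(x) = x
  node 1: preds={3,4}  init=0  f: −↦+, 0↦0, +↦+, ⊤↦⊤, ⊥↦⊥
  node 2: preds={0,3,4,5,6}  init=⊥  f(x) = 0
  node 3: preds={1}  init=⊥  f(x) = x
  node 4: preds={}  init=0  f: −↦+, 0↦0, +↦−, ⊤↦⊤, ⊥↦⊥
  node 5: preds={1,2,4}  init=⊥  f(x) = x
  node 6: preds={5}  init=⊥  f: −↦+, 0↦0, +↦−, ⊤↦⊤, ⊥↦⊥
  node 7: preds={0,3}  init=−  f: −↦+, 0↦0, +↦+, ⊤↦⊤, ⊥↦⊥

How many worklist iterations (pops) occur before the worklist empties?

Trace (10 dequeues):
  [1] u=0 | in 0 | out ⊤ | prev + | push {}
  [2] u=1 | in 0 | out 0 | ==
  [3] u=2 | in ⊤ | out 0 | prev ⊥ | push {}
  [4] u=3 | in 0 | out 0 | prev ⊥ | push {1,2}
  [5] u=4 | in ⊥ | out 0 | ==
  [6] u=5 | in 0 | out 0 | prev ⊥ | push {}
  [7] u=6 | in 0 | out 0 | prev ⊥ | push {}
  [8] u=7 | in ⊤ | out ⊤ | prev − | push {}
  [9] u=1 | in 0 | out 0 | ==
  [10] u=2 | in ⊤ | out 0 | ==

Converged values:
  [0] ⊤
  [1] 0
  [2] 0
  [3] 0
  [4] 0
  [5] 0
  [6] 0
  [7] ⊤

10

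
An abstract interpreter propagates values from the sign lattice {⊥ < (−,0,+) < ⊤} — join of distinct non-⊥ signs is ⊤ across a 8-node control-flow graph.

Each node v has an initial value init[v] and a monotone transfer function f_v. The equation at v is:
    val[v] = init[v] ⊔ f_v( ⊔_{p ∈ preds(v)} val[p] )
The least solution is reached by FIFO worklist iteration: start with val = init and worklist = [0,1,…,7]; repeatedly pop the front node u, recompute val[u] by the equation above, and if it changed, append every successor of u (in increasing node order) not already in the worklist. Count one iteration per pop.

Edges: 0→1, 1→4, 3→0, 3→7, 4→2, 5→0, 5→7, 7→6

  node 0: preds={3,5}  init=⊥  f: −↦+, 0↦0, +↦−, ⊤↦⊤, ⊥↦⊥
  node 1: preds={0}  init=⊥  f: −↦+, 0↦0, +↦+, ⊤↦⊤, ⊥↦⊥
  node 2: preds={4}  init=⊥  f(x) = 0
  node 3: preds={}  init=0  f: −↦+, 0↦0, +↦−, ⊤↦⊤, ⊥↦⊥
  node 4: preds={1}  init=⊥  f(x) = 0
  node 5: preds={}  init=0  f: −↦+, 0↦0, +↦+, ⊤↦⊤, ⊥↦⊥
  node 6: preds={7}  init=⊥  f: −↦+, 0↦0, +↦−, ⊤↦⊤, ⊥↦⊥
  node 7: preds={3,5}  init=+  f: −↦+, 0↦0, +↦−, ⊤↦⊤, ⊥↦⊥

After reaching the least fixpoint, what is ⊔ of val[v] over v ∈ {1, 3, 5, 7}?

Iteration log — 10 steps:
  step 1. node 0  ⊔preds=0  new=0  old=⊥  +wl: 
  step 2. node 1  ⊔preds=0  new=0  old=⊥  +wl: 
  step 3. node 2  ⊔preds=⊥  new=0  old=⊥  +wl: 
  step 4. node 3  ⊔preds=⊥  new=0  stable
  step 5. node 4  ⊔preds=0  new=0  old=⊥  +wl: 2
  step 6. node 5  ⊔preds=⊥  new=0  stable
  step 7. node 6  ⊔preds=+  new=−  old=⊥  +wl: 
  step 8. node 7  ⊔preds=0  new=⊤  old=+  +wl: 6
  step 9. node 2  ⊔preds=0  new=0  stable
  step 10. node 6  ⊔preds=⊤  new=⊤  old=−  +wl: 

Least fixpoint reached:
  node 0: 0
  node 1: 0
  node 2: 0
  node 3: 0
  node 4: 0
  node 5: 0
  node 6: ⊤
  node 7: ⊤

⊤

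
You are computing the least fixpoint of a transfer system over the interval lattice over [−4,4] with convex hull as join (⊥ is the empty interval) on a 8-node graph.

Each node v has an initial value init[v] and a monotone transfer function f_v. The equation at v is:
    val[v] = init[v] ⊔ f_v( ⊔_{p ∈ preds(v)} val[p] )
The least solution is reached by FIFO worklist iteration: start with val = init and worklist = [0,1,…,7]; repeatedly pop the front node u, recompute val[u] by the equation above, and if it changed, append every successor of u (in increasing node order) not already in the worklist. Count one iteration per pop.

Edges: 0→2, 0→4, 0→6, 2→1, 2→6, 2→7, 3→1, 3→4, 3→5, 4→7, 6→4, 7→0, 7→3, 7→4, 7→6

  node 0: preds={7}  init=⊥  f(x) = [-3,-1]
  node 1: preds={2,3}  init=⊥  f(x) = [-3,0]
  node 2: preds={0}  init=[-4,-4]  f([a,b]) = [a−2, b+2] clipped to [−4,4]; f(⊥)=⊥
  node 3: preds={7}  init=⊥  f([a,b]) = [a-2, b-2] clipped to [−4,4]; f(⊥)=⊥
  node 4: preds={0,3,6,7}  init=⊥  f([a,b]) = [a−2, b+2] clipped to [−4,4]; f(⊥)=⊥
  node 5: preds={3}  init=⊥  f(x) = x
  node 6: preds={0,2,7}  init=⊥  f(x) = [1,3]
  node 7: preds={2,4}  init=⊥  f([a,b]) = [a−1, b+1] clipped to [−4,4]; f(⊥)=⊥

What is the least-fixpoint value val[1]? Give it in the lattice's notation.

Iteration log — 23 steps:
  step 1. node 0  ⊔preds=⊥  new=[-3,-1]  old=⊥  +wl: 
  step 2. node 1  ⊔preds=[-4,-4]  new=[-3,0]  old=⊥  +wl: 
  step 3. node 2  ⊔preds=[-3,-1]  new=[-4,1]  old=[-4,-4]  +wl: 1
  step 4. node 3  ⊔preds=⊥  new=⊥  stable
  step 5. node 4  ⊔preds=[-3,-1]  new=[-4,1]  old=⊥  +wl: 
  step 6. node 5  ⊔preds=⊥  new=⊥  stable
  step 7. node 6  ⊔preds=[-4,1]  new=[1,3]  old=⊥  +wl: 4
  step 8. node 7  ⊔preds=[-4,1]  new=[-4,2]  old=⊥  +wl: 0,3,6
  step 9. node 1  ⊔preds=[-4,1]  new=[-3,0]  stable
  step 10. node 4  ⊔preds=[-4,3]  new=[-4,4]  old=[-4,1]  +wl: 7
  step 11. node 0  ⊔preds=[-4,2]  new=[-3,-1]  stable
  step 12. node 3  ⊔preds=[-4,2]  new=[-4,0]  old=⊥  +wl: 1,4,5
  step 13. node 6  ⊔preds=[-4,2]  new=[1,3]  stable
  step 14. node 7  ⊔preds=[-4,4]  new=[-4,4]  old=[-4,2]  +wl: 0,3,6
  step 15. node 1  ⊔preds=[-4,1]  new=[-3,0]  stable
  step 16. node 4  ⊔preds=[-4,4]  new=[-4,4]  stable
  step 17. node 5  ⊔preds=[-4,0]  new=[-4,0]  old=⊥  +wl: 
  step 18. node 0  ⊔preds=[-4,4]  new=[-3,-1]  stable
  step 19. node 3  ⊔preds=[-4,4]  new=[-4,2]  old=[-4,0]  +wl: 1,4,5
  step 20. node 6  ⊔preds=[-4,4]  new=[1,3]  stable
  step 21. node 1  ⊔preds=[-4,2]  new=[-3,0]  stable
  step 22. node 4  ⊔preds=[-4,4]  new=[-4,4]  stable
  step 23. node 5  ⊔preds=[-4,2]  new=[-4,2]  old=[-4,0]  +wl: 

Least fixpoint reached:
  node 0: [-3,-1]
  node 1: [-3,0]
  node 2: [-4,1]
  node 3: [-4,2]
  node 4: [-4,4]
  node 5: [-4,2]
  node 6: [1,3]
  node 7: [-4,4]

[-3,0]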